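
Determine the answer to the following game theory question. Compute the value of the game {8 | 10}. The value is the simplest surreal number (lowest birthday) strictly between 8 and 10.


Left options: {8}, max = 8
Right options: {10}, min = 10
All options are numbers and max(Left) < min(Right), so by the simplicity theorem the value is the simplest (earliest-born) number strictly between 8 and 10.
The only integer strictly between 8 and 10 is 9.
No non-integer in the interval can be simpler: if x is a non-integer in the interval, then floor(x) or ceil(x) also lies in the interval (the interval contains an integer), and both are proper prefixes of x's sign expansion, i.e. born earlier. So the game value is 9.
Game value = 9

9


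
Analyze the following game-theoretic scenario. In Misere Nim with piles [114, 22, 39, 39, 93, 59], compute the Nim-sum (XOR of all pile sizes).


We need the XOR (exclusive or) of all pile sizes.
After XOR-ing pile 1 (size 114): 0 XOR 114 = 114
After XOR-ing pile 2 (size 22): 114 XOR 22 = 100
After XOR-ing pile 3 (size 39): 100 XOR 39 = 67
After XOR-ing pile 4 (size 39): 67 XOR 39 = 100
After XOR-ing pile 5 (size 93): 100 XOR 93 = 57
After XOR-ing pile 6 (size 59): 57 XOR 59 = 2
The Nim-value of this position is 2.

2


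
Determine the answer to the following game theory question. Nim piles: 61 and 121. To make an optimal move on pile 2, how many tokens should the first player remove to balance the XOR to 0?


Piles: 61 and 121
Current XOR: 61 XOR 121 = 68 (non-zero, so this is an N-position).
To make the XOR zero, we need to find a move that balances the piles.
For pile 2 (size 121): target = 121 XOR 68 = 61
We reduce pile 2 from 121 to 61.
Tokens removed: 121 - 61 = 60
Verification: 61 XOR 61 = 0

60


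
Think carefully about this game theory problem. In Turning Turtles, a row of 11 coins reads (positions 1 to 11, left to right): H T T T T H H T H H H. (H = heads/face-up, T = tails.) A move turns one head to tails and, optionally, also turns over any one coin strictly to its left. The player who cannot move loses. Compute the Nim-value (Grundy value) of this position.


Coins: H T T T T H H T H H H
Key fact: a single head at position k behaves exactly like a Nim heap of size k (turning it to T and optionally flipping a coin at j < k corresponds to moving the heap from k to j, or to 0), and heads combine as a disjunctive sum (two heads at the same place would cancel, matching j XOR j = 0). So the Nim-value is the XOR of the 1-indexed positions of the heads.
Face-up positions (1-indexed): [1, 6, 7, 9, 10, 11]
XOR 0 with 1: 0 XOR 1 = 1
XOR 1 with 6: 1 XOR 6 = 7
XOR 7 with 7: 7 XOR 7 = 0
XOR 0 with 9: 0 XOR 9 = 9
XOR 9 with 10: 9 XOR 10 = 3
XOR 3 with 11: 3 XOR 11 = 8
Nim-value = 8

8


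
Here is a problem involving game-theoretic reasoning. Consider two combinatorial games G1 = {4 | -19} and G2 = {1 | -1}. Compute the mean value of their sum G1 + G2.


G1 = {4 | -19}, G2 = {1 | -1}
Each is a switch {a | b} with numbers a > b; its mean value is (a + b)/2, and mean value is additive over game sums: m(G1 + G2) = m(G1) + m(G2).
Mean of G1 = (4 + (-19))/2 = -15/2 = -15/2
Mean of G2 = (1 + (-1))/2 = 0/2 = 0
Mean of G1 + G2 = -15/2 + 0 = -15/2

-15/2


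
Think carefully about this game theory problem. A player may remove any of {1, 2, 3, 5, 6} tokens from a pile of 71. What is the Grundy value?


The subtraction set is S = {1, 2, 3, 5, 6}.
G(k) = mex{ G(k - s) : s in S, s <= k }. We compute iteratively: G(0) = 0.
G(1) = mex({0}) = 1
G(2) = mex({0, 1}) = 2
G(3) = mex({0, 1, 2}) = 3
G(4) = mex({1, 2, 3}) = 0
G(5) = mex({0, 2, 3}) = 1
G(6) = mex({0, 1, 3}) = 2
G(7) = mex({0, 1, 2}) = 3
G(8) = mex({1, 2, 3}) = 0
G(9) = mex({0, 2, 3}) = 1
Observe that G(4)..G(9) = 0, 1, 2, 3, 0, 1 repeats G(0)..G(5) = 0, 1, 2, 3, 0, 1.
For k >= max(S) = 6, G(k) is determined by the previous 6 values G(k-6)..G(k-1); a window of 6 consecutive values has recurred shifted by 4, so by induction G(k + 4) = G(k) for all k >= 0: the sequence is periodic from the start with period 4.
One period: G(0..3) = 0, 1, 2, 3.
71 mod 4 = 3, so G(71) = G(3) = 3.

3


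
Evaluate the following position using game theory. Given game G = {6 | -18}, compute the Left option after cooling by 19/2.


Original game: {6 | -18} (a switch {a | b} with a > b).
Cooling by t (for t below the temperature (a - b)/2 = 12) taxes each move by t: {a | b} cooled by t is {a - t | b + t}.
Cooling amount: t = 19/2
Cooled Left option: 6 - 19/2 = -7/2
Cooled Right option: -18 + 19/2 = -17/2
Cooled game: {-7/2 | -17/2}
Left option = -7/2

-7/2


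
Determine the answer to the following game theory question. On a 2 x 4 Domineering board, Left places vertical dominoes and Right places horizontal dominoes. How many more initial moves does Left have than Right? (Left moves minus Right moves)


Board is 2 x 4 (rows x cols).
Left (vertical) placements: (rows-1) * cols = 1 * 4 = 4
Right (horizontal) placements: rows * (cols-1) = 2 * 3 = 6
Advantage = Left - Right = 4 - 6 = -2

-2


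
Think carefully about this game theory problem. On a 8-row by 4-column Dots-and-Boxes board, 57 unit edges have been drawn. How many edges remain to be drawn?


Grid: 8 x 4 boxes, i.e. 9 rows and 5 columns of dots.
Horizontal edges: (rows + 1) * cols = 9 * 4 = 36
Vertical edges: rows * (cols + 1) = 8 * 5 = 40
Total edges: 36 + 40 = 76
Edges drawn: 57
Remaining: 76 - 57 = 19

19


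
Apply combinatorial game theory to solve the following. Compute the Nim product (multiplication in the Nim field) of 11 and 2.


Nim multiplication is bilinear over XOR: (u XOR v) * w = (u*w) XOR (v*w).
So we split each operand into its bit components and XOR the pairwise Nim products.
11 = 1 + 2 + 8 (as XOR of powers of 2).
2 = 2 (as XOR of powers of 2).
Using the standard Nim-product table on single bits:
  2*2 = 3,   2*4 = 8,   2*8 = 12,
  4*4 = 6,   4*8 = 11,  8*8 = 13,
and  1*x = x (identity), k*l = l*k (commutative).
Pairwise Nim products:
  1 * 2 = 2
  2 * 2 = 3
  8 * 2 = 12
XOR them: 2 XOR 3 XOR 12 = 13.
Result: 11 * 2 = 13 (in Nim).

13


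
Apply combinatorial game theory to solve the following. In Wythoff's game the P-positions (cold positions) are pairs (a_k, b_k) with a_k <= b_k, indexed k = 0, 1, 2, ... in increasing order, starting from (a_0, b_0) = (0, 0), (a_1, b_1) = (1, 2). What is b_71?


By Wythoff's theorem, a_k = floor(k * phi) and b_k = floor(k * phi^2) = a_k + k, where phi = (1 + sqrt(5))/2 is the golden ratio.
phi = (1 + sqrt(5))/2 = 1.618034
phi^2 = phi + 1 = 2.618034
k = 71
k * phi^2 = 71 * 2.618034 = 185.880413
b_71 = floor(k * phi^2) = 185 (check: a_71 + k = 114 + 71 = 185)

185


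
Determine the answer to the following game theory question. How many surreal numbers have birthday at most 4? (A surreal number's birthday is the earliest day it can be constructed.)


Day 0: {|} = 0 is born. Count = 1.
Day n: the number of surreal numbers born by day n is 2^(n+1) - 1.
By day 0: 2^1 - 1 = 1
By day 1: 2^2 - 1 = 3
By day 2: 2^3 - 1 = 7
By day 3: 2^4 - 1 = 15
By day 4: 2^5 - 1 = 31
By day 4: 31 surreal numbers.

31


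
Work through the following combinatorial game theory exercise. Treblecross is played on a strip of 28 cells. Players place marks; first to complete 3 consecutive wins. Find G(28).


Treblecross: place X on empty cells; 3-in-a-row wins.
Playing within two cells of an existing X lets the opponent win at once, so sensible play treats the cells i-2..i+2 around each X as dead. The player left with no safe cell loses, so this is a normal-play take-away game on strips of safe cells.
Placing X at cell i (0-indexed) of a strip of k safe cells leaves independent strips of sizes max(0, i-2) and max(0, k-i-3). Hence G(k) = mex{ G(max(0,i-2)) XOR G(max(0,k-i-3)) : 0 <= i < k }, with G(0) = 0.
G(1): splits (0,0):0^0=0 -> mex({0}) = 1
G(2): splits (0,0):0^0=0 -> mex({0}) = 1
G(3): splits (0,0):0^0=0 -> mex({0}) = 1
G(4): splits (0,1):0^1=1 (0,0):0^0=0 -> mex({0, 1}) = 2
G(5): splits (0,2):0^1=1 (0,1):0^1=1 (0,0):0^0=0 -> mex({0, 1}) = 2
G(6) = mex({1}) = 0
G(7) = mex({0, 1, 2}) = 3
G(8) = mex({0, 1, 2}) = 3
G(9) = mex({0, 2}) = 1
G(10) = mex({0, 2, 3}) = 1
G(11) = mex({0, 3}) = 1
G(12) = mex({1, 3}) = 0
G(13) = mex({0, 1, 2, 3}) = 4
G(14) = mex({0, 1, 2}) = 3
G(15) = mex({0, 1, 2}) = 3
G(16) = mex({0, 1, 2, 4}) = 3
G(17) = mex({0, 1, 3, 4}) = 2
G(18) = mex({0, 1, 3, 4}) = 2
G(19) = mex({0, 1, 3, 5}) = 2
G(20) = mex({0, 1, 2, 3, 5}) = 4
G(21) = mex({0, 1, 2, 3, 5}) = 4
G(22) = mex({1, 2, 6}) = 0
G(23) = mex({0, 1, 2, 3, 4, 6}) = 5
G(24) = mex({0, 1, 2, 3, 4}) = 5
G(25) = mex({0, 1, 3, 4, 7}) = 2
G(26) = mex({0, 1, 3, 4, 5, 7}) = 2
G(27) = mex({0, 1, 3, 5}) = 2
G(28) = mex({0, 1, 2, 5}) = 3
Therefore G(28) = 3.

3


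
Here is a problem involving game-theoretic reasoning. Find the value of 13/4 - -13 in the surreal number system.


x = 13/4, y = -13
Converting to common denominator: 4
x = 13/4, y = -52/4
x - y = 13/4 - -13 = 65/4

65/4


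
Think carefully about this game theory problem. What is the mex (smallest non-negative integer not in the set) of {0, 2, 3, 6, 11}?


Set = {0, 2, 3, 6, 11}
0 is in the set.
1 is NOT in the set. This is the mex.
mex = 1

1


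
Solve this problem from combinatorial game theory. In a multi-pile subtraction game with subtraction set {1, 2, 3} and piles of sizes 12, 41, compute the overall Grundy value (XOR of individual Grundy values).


Subtraction set: {1, 2, 3}
For this subtraction set, G(n) = n mod 4 (period = max + 1 = 4).
Pile 1 (size 12): G(12) = 12 mod 4 = 0
Pile 2 (size 41): G(41) = 41 mod 4 = 1
Total Grundy value = XOR of all: 0 XOR 1 = 1

1


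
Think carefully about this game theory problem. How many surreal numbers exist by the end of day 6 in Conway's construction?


Day 0: {|} = 0 is born. Count = 1.
Day n: the number of surreal numbers born by day n is 2^(n+1) - 1.
By day 0: 2^1 - 1 = 1
By day 1: 2^2 - 1 = 3
By day 2: 2^3 - 1 = 7
By day 3: 2^4 - 1 = 15
By day 4: 2^5 - 1 = 31
By day 5: 2^6 - 1 = 63
By day 6: 2^7 - 1 = 127
By day 6: 127 surreal numbers.

127


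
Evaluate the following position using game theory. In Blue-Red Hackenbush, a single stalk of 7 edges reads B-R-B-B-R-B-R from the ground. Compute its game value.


Edges (from ground): B-R-B-B-R-B-R
By Berlekamp's sign-expansion rule, a Blue-Red Hackenbush stalk has the value of the surreal number whose sign sequence is the edge sequence with B -> + and R -> -.
Sign sequence: +-++-+-
Trace the sign expansion in the surreal number tree, starting from 0:
Edge 1: B (sign +) -> bounds (0, +inf), value = 1
Edge 2: R (sign -) -> bounds (0, 1), value = 1/2
Edge 3: B (sign +) -> bounds (1/2, 1), value = 3/4
Edge 4: B (sign +) -> bounds (3/4, 1), value = 7/8
Edge 5: R (sign -) -> bounds (3/4, 7/8), value = 13/16
Edge 6: B (sign +) -> bounds (13/16, 7/8), value = 27/32
Edge 7: R (sign -) -> bounds (13/16, 27/32), value = 53/64
Game value = 53/64

53/64


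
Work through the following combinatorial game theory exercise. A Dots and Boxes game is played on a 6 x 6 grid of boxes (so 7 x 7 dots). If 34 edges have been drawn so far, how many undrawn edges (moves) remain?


Grid: 6 x 6 boxes, i.e. 7 rows and 7 columns of dots.
Horizontal edges: (rows + 1) * cols = 7 * 6 = 42
Vertical edges: rows * (cols + 1) = 6 * 7 = 42
Total edges: 42 + 42 = 84
Edges drawn: 34
Remaining: 84 - 34 = 50

50


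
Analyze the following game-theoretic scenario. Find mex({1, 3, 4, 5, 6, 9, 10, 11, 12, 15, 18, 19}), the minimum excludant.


Set = {1, 3, 4, 5, 6, 9, 10, 11, 12, 15, 18, 19}
0 is NOT in the set. This is the mex.
mex = 0

0


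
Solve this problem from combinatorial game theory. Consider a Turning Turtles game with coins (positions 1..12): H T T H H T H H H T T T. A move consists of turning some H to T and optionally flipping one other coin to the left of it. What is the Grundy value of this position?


Coins: H T T H H T H H H T T T
Key fact: a single head at position k behaves exactly like a Nim heap of size k (turning it to T and optionally flipping a coin at j < k corresponds to moving the heap from k to j, or to 0), and heads combine as a disjunctive sum (two heads at the same place would cancel, matching j XOR j = 0). So the Nim-value is the XOR of the 1-indexed positions of the heads.
Face-up positions (1-indexed): [1, 4, 5, 7, 8, 9]
XOR 0 with 1: 0 XOR 1 = 1
XOR 1 with 4: 1 XOR 4 = 5
XOR 5 with 5: 5 XOR 5 = 0
XOR 0 with 7: 0 XOR 7 = 7
XOR 7 with 8: 7 XOR 8 = 15
XOR 15 with 9: 15 XOR 9 = 6
Nim-value = 6

6


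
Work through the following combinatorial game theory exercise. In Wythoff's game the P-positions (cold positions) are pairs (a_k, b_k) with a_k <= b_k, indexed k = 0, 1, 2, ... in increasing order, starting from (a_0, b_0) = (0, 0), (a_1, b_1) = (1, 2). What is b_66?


By Wythoff's theorem, a_k = floor(k * phi) and b_k = floor(k * phi^2) = a_k + k, where phi = (1 + sqrt(5))/2 is the golden ratio.
phi = (1 + sqrt(5))/2 = 1.618034
phi^2 = phi + 1 = 2.618034
k = 66
k * phi^2 = 66 * 2.618034 = 172.790243
b_66 = floor(k * phi^2) = 172 (check: a_66 + k = 106 + 66 = 172)

172


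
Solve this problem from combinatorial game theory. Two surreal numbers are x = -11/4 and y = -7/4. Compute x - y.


x = -11/4, y = -7/4
Converting to common denominator: 4
x = -11/4, y = -7/4
x - y = -11/4 - -7/4 = -1

-1


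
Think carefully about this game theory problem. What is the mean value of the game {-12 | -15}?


Game = {-12 | -15}, a switch {a | b} with numbers a > b.
Its thermograph has left wall a - t and right wall b + t, which meet at t = (a - b)/2, where both equal (a + b)/2. So the mast (mean value) is at (a + b)/2.
Mean = (-12 + (-15))/2 = -27/2 = -27/2

-27/2


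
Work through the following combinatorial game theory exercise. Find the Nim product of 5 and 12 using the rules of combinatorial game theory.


Nim multiplication is bilinear over XOR: (u XOR v) * w = (u*w) XOR (v*w).
So we split each operand into its bit components and XOR the pairwise Nim products.
5 = 1 + 4 (as XOR of powers of 2).
12 = 4 + 8 (as XOR of powers of 2).
Using the standard Nim-product table on single bits:
  2*2 = 3,   2*4 = 8,   2*8 = 12,
  4*4 = 6,   4*8 = 11,  8*8 = 13,
and  1*x = x (identity), k*l = l*k (commutative).
Pairwise Nim products:
  1 * 4 = 4
  1 * 8 = 8
  4 * 4 = 6
  4 * 8 = 11
XOR them: 4 XOR 8 XOR 6 XOR 11 = 1.
Result: 5 * 12 = 1 (in Nim).

1


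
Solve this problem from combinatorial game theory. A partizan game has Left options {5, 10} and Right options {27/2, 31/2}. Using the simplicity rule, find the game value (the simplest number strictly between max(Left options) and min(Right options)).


Left options: {5, 10}, max = 10
Right options: {27/2, 31/2}, min = 27/2
All options are numbers and max(Left) < min(Right), so by the simplicity theorem the value is the simplest (earliest-born) number strictly between 10 and 27/2.
Integers 11 through 13 all lie strictly between 10 and 27/2.
Among integers, the simplest (lowest birthday = smallest |n|; 0 is born on day 0, +-n on day n) is 11.
No non-integer in the interval can be simpler: if x is a non-integer in the interval, then floor(x) or ceil(x) also lies in the interval (the interval contains an integer), and both are proper prefixes of x's sign expansion, i.e. born earlier. So the game value is 11.
Game value = 11

11


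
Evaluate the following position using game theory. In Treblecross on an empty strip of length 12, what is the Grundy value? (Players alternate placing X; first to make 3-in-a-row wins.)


Treblecross: place X on empty cells; 3-in-a-row wins.
Playing within two cells of an existing X lets the opponent win at once, so sensible play treats the cells i-2..i+2 around each X as dead. The player left with no safe cell loses, so this is a normal-play take-away game on strips of safe cells.
Placing X at cell i (0-indexed) of a strip of k safe cells leaves independent strips of sizes max(0, i-2) and max(0, k-i-3). Hence G(k) = mex{ G(max(0,i-2)) XOR G(max(0,k-i-3)) : 0 <= i < k }, with G(0) = 0.
G(1): splits (0,0):0^0=0 -> mex({0}) = 1
G(2): splits (0,0):0^0=0 -> mex({0}) = 1
G(3): splits (0,0):0^0=0 -> mex({0}) = 1
G(4): splits (0,1):0^1=1 (0,0):0^0=0 -> mex({0, 1}) = 2
G(5): splits (0,2):0^1=1 (0,1):0^1=1 (0,0):0^0=0 -> mex({0, 1}) = 2
G(6) = mex({1}) = 0
G(7) = mex({0, 1, 2}) = 3
G(8) = mex({0, 1, 2}) = 3
G(9) = mex({0, 2}) = 1
G(10) = mex({0, 2, 3}) = 1
G(11) = mex({0, 3}) = 1
G(12) = mex({1, 3}) = 0
Therefore G(12) = 0.

0


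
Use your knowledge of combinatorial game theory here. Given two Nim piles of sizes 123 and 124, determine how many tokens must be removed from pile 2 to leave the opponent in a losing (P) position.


Piles: 123 and 124
Current XOR: 123 XOR 124 = 7 (non-zero, so this is an N-position).
To make the XOR zero, we need to find a move that balances the piles.
For pile 2 (size 124): target = 124 XOR 7 = 123
We reduce pile 2 from 124 to 123.
Tokens removed: 124 - 123 = 1
Verification: 123 XOR 123 = 0

1


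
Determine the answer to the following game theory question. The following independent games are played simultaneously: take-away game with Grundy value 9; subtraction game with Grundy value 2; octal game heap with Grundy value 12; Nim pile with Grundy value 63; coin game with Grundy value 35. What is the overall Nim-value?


By the Sprague-Grundy theorem, the Grundy value of a sum of games is the XOR of individual Grundy values.
take-away game: Grundy value = 9. Running XOR: 0 XOR 9 = 9
subtraction game: Grundy value = 2. Running XOR: 9 XOR 2 = 11
octal game heap: Grundy value = 12. Running XOR: 11 XOR 12 = 7
Nim pile: Grundy value = 63. Running XOR: 7 XOR 63 = 56
coin game: Grundy value = 35. Running XOR: 56 XOR 35 = 27
The combined Grundy value is 27.

27


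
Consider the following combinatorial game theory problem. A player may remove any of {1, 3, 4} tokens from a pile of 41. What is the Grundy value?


The subtraction set is S = {1, 3, 4}.
G(k) = mex{ G(k - s) : s in S, s <= k }. We compute iteratively: G(0) = 0.
G(1) = mex({0}) = 1
G(2) = mex({1}) = 0
G(3) = mex({0}) = 1
G(4) = mex({0, 1}) = 2
G(5) = mex({0, 1, 2}) = 3
G(6) = mex({0, 1, 3}) = 2
G(7) = mex({1, 2}) = 0
G(8) = mex({0, 2, 3}) = 1
G(9) = mex({1, 2, 3}) = 0
G(10) = mex({0, 2}) = 1
Observe that G(7)..G(10) = 0, 1, 0, 1 repeats G(0)..G(3) = 0, 1, 0, 1.
For k >= max(S) = 4, G(k) is determined by the previous 4 values G(k-4)..G(k-1); a window of 4 consecutive values has recurred shifted by 7, so by induction G(k + 7) = G(k) for all k >= 0: the sequence is periodic from the start with period 7.
One period: G(0..6) = 0, 1, 0, 1, 2, 3, 2.
41 mod 7 = 6, so G(41) = G(6) = 2.

2


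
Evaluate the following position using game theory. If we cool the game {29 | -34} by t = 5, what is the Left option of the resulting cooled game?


Original game: {29 | -34} (a switch {a | b} with a > b).
Cooling by t (for t below the temperature (a - b)/2 = 63/2) taxes each move by t: {a | b} cooled by t is {a - t | b + t}.
Cooling amount: t = 5
Cooled Left option: 29 - 5 = 24
Cooled Right option: -34 + 5 = -29
Cooled game: {24 | -29}
Left option = 24

24


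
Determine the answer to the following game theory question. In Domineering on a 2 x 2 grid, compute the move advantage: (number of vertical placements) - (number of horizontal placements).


Board is 2 x 2 (rows x cols).
Left (vertical) placements: (rows-1) * cols = 1 * 2 = 2
Right (horizontal) placements: rows * (cols-1) = 2 * 1 = 2
Advantage = Left - Right = 2 - 2 = 0

0


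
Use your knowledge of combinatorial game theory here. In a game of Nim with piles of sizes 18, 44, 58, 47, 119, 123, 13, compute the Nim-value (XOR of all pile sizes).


We need the XOR (exclusive or) of all pile sizes.
After XOR-ing pile 1 (size 18): 0 XOR 18 = 18
After XOR-ing pile 2 (size 44): 18 XOR 44 = 62
After XOR-ing pile 3 (size 58): 62 XOR 58 = 4
After XOR-ing pile 4 (size 47): 4 XOR 47 = 43
After XOR-ing pile 5 (size 119): 43 XOR 119 = 92
After XOR-ing pile 6 (size 123): 92 XOR 123 = 39
After XOR-ing pile 7 (size 13): 39 XOR 13 = 42
The Nim-value of this position is 42.

42


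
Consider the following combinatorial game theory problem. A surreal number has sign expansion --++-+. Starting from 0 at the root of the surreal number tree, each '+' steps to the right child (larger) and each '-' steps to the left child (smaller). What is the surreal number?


Sign expansion: --++-+
Rule: track bounds (lo, hi), initially (-inf, +inf). On '+', the current value becomes lo and we move to the simplest number in (value, hi): value + 1 if hi = +inf, otherwise the midpoint (value + hi)/2. On '-', the current value becomes hi and we move to value - 1 if lo = -inf, otherwise the midpoint (lo + value)/2.
Start at 0.
Step 1: sign = -, move left. Bounds: (-inf, 0). Value = -1
Step 2: sign = -, move left. Bounds: (-inf, -1). Value = -2
Step 3: sign = +, move right. Bounds: (-2, -1). Value = -3/2
Step 4: sign = +, move right. Bounds: (-3/2, -1). Value = -5/4
Step 5: sign = -, move left. Bounds: (-3/2, -5/4). Value = -11/8
Step 6: sign = +, move right. Bounds: (-11/8, -5/4). Value = -21/16
The surreal number with sign expansion --++-+ is -21/16.

-21/16


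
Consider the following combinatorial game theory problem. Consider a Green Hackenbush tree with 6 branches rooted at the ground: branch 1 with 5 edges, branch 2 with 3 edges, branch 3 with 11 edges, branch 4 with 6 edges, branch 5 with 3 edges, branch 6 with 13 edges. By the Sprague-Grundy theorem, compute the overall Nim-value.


The tree has 6 branches from the ground vertex.
In Green Hackenbush, the Nim-value of a simple path of length k is k.
Branch 1: length 5, Nim-value = 5
Branch 2: length 3, Nim-value = 3
Branch 3: length 11, Nim-value = 11
Branch 4: length 6, Nim-value = 6
Branch 5: length 3, Nim-value = 3
Branch 6: length 13, Nim-value = 13
Total Nim-value = XOR of all branch values:
0 XOR 5 = 5
5 XOR 3 = 6
6 XOR 11 = 13
13 XOR 6 = 11
11 XOR 3 = 8
8 XOR 13 = 5
Nim-value of the tree = 5

5


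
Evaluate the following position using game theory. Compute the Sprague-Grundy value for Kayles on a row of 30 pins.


Kayles: a move removes 1 or 2 adjacent pins from a contiguous row.
Removing pins from a row of k leaves two independent rows (a, b) with a + b = k - 1 (one pin) or a + b = k - 2 (two pins); an end removal gives a = 0.
By Sprague-Grundy, G(k) = mex{ G(a) XOR G(b) } over all these splits. G(0) = 0.
G(1): splits (0,0):0^0=0 -> mex({0}) = 1
G(2): splits (0,1):0^1=1 (0,0):0^0=0 -> mex({0, 1}) = 2
G(3): splits (0,2):0^2=2 (1,1):1^1=0 (0,1):0^1=1 -> mex({0, 1, 2}) = 3
G(4): splits (0,3):0^3=3 (1,2):1^2=3 (0,2):0^2=2 (1,1):1^1=0 -> mex({0, 2, 3}) = 1
G(5): splits (0,4):0^1=1 (1,3):1^3=2 (2,2):2^2=0 (0,3):0^3=3 (1,2):1^2=3 -> mex({0, 1, 2, 3}) = 4
G(6) = mex({0, 1, 2, 4}) = 3
G(7) = mex({0, 1, 3, 4, 5}) = 2
G(8) = mex({0, 2, 3, 5, 6}) = 1
G(9) = mex({0, 1, 2, 3, 6, 7}) = 4
G(10) = mex({0, 1, 3, 4, 5, 7}) = 2
G(11) = mex({0, 1, 2, 3, 4, 5}) = 6
G(12) = mex({0, 1, 2, 3, 5, 6, 7}) = 4
G(13) = mex({0, 2, 3, 4, 6, 7}) = 1
G(14) = mex({0, 1, 4, 5, 6, 7}) = 2
G(15) = mex({0, 1, 2, 3, 4, 5, 6}) = 7
G(16) = mex({0, 2, 3, 5, 6, 7}) = 1
G(17) = mex({0, 1, 2, 3, 5, 6, 7}) = 4
G(18) = mex({0, 1, 2, 4, 5, 6}) = 3
G(19) = mex({0, 1, 3, 4, 5, 7}) = 2
G(20) = mex({0, 2, 3, 4, 5, 6, 7}) = 1
G(21) = mex({0, 1, 2, 3, 5, 6, 7}) = 4
G(22) = mex({0, 1, 2, 3, 4, 5, 7}) = 6
G(23) = mex({0, 1, 2, 3, 4, 5, 6}) = 7
G(24) = mex({0, 1, 2, 3, 5, 6, 7}) = 4
G(25) = mex({0, 2, 3, 4, 6, 7}) = 1
G(26) = mex({0, 1, 3, 4, 5, 6, 7}) = 2
G(27) = mex({0, 1, 2, 3, 4, 5, 6, 7}) = 8
G(28) = mex({0, 1, 2, 3, 4, 6, 7, 8}) = 5
G(29) = mex({0, 1, 2, 3, 5, 6, 7, 8, 9}) = 4
G(30) = mex({0, 1, 2, 3, 4, 5, 6, 9, 10}) = 7
Therefore G(30) = 7.

7


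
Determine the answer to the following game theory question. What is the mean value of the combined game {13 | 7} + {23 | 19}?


G1 = {13 | 7}, G2 = {23 | 19}
Each is a switch {a | b} with numbers a > b; its mean value is (a + b)/2, and mean value is additive over game sums: m(G1 + G2) = m(G1) + m(G2).
Mean of G1 = (13 + (7))/2 = 20/2 = 10
Mean of G2 = (23 + (19))/2 = 42/2 = 21
Mean of G1 + G2 = 10 + 21 = 31

31


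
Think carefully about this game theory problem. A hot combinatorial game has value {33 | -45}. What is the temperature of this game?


The game is {33 | -45}, a switch {a | b} with numbers a > b.
Cooling {a | b} by t gives {a - t | b + t}, which stops being hot when a - t = b + t, i.e. at t = (a - b)/2. So the temperature of a switch is (a - b)/2.
Temperature = (Left option - Right option) / 2
= (33 - (-45)) / 2
= 78 / 2
= 39

39


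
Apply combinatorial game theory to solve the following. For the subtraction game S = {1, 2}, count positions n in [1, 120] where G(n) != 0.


Subtraction set S = {1, 2}, so G(n) = n mod 3.
G(n) = 0 when n is a multiple of 3.
Multiples of 3 in [1, 120]: 40
N-positions (nonzero Grundy) = 120 - 40 = 80

80


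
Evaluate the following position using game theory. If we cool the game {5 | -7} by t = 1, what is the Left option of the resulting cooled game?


Original game: {5 | -7} (a switch {a | b} with a > b).
Cooling by t (for t below the temperature (a - b)/2 = 6) taxes each move by t: {a | b} cooled by t is {a - t | b + t}.
Cooling amount: t = 1
Cooled Left option: 5 - 1 = 4
Cooled Right option: -7 + 1 = -6
Cooled game: {4 | -6}
Left option = 4

4


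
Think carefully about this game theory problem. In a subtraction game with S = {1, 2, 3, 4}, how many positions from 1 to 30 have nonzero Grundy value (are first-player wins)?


Subtraction set S = {1, 2, 3, 4}, so G(n) = n mod 5.
G(n) = 0 when n is a multiple of 5.
Multiples of 5 in [1, 30]: 6
N-positions (nonzero Grundy) = 30 - 6 = 24

24


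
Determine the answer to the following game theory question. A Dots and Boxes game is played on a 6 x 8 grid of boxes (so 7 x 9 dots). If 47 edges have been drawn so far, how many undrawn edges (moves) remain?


Grid: 6 x 8 boxes, i.e. 7 rows and 9 columns of dots.
Horizontal edges: (rows + 1) * cols = 7 * 8 = 56
Vertical edges: rows * (cols + 1) = 6 * 9 = 54
Total edges: 56 + 54 = 110
Edges drawn: 47
Remaining: 110 - 47 = 63

63


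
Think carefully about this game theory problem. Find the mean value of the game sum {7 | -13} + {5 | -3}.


G1 = {7 | -13}, G2 = {5 | -3}
Each is a switch {a | b} with numbers a > b; its mean value is (a + b)/2, and mean value is additive over game sums: m(G1 + G2) = m(G1) + m(G2).
Mean of G1 = (7 + (-13))/2 = -6/2 = -3
Mean of G2 = (5 + (-3))/2 = 2/2 = 1
Mean of G1 + G2 = -3 + 1 = -2

-2


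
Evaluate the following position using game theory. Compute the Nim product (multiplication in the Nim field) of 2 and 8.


Nim multiplication is bilinear over XOR: (u XOR v) * w = (u*w) XOR (v*w).
So we split each operand into its bit components and XOR the pairwise Nim products.
2 = 2 (as XOR of powers of 2).
8 = 8 (as XOR of powers of 2).
Using the standard Nim-product table on single bits:
  2*2 = 3,   2*4 = 8,   2*8 = 12,
  4*4 = 6,   4*8 = 11,  8*8 = 13,
and  1*x = x (identity), k*l = l*k (commutative).
Pairwise Nim products:
  2 * 8 = 12
XOR them: 12 = 12.
Result: 2 * 8 = 12 (in Nim).

12


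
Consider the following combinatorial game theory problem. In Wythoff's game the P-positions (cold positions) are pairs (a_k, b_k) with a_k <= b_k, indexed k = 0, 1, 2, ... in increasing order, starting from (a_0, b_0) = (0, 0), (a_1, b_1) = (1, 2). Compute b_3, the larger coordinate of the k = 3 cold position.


By Wythoff's theorem, a_k = floor(k * phi) and b_k = floor(k * phi^2) = a_k + k, where phi = (1 + sqrt(5))/2 is the golden ratio.
phi = (1 + sqrt(5))/2 = 1.618034
phi^2 = phi + 1 = 2.618034
k = 3
k * phi^2 = 3 * 2.618034 = 7.854102
b_3 = floor(k * phi^2) = 7 (check: a_3 + k = 4 + 3 = 7)

7


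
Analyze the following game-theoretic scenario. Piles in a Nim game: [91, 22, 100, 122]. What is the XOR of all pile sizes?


We need the XOR (exclusive or) of all pile sizes.
After XOR-ing pile 1 (size 91): 0 XOR 91 = 91
After XOR-ing pile 2 (size 22): 91 XOR 22 = 77
After XOR-ing pile 3 (size 100): 77 XOR 100 = 41
After XOR-ing pile 4 (size 122): 41 XOR 122 = 83
The Nim-value of this position is 83.

83


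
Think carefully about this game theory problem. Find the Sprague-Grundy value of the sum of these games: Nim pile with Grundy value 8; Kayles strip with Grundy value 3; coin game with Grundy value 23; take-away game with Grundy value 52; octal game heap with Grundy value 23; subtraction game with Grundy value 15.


By the Sprague-Grundy theorem, the Grundy value of a sum of games is the XOR of individual Grundy values.
Nim pile: Grundy value = 8. Running XOR: 0 XOR 8 = 8
Kayles strip: Grundy value = 3. Running XOR: 8 XOR 3 = 11
coin game: Grundy value = 23. Running XOR: 11 XOR 23 = 28
take-away game: Grundy value = 52. Running XOR: 28 XOR 52 = 40
octal game heap: Grundy value = 23. Running XOR: 40 XOR 23 = 63
subtraction game: Grundy value = 15. Running XOR: 63 XOR 15 = 48
The combined Grundy value is 48.

48


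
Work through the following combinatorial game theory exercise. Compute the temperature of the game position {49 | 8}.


The game is {49 | 8}, a switch {a | b} with numbers a > b.
Cooling {a | b} by t gives {a - t | b + t}, which stops being hot when a - t = b + t, i.e. at t = (a - b)/2. So the temperature of a switch is (a - b)/2.
Temperature = (Left option - Right option) / 2
= (49 - (8)) / 2
= 41 / 2
= 41/2

41/2


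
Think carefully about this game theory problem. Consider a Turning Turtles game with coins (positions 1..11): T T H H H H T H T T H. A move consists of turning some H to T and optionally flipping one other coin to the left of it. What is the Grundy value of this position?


Coins: T T H H H H T H T T H
Key fact: a single head at position k behaves exactly like a Nim heap of size k (turning it to T and optionally flipping a coin at j < k corresponds to moving the heap from k to j, or to 0), and heads combine as a disjunctive sum (two heads at the same place would cancel, matching j XOR j = 0). So the Nim-value is the XOR of the 1-indexed positions of the heads.
Face-up positions (1-indexed): [3, 4, 5, 6, 8, 11]
XOR 0 with 3: 0 XOR 3 = 3
XOR 3 with 4: 3 XOR 4 = 7
XOR 7 with 5: 7 XOR 5 = 2
XOR 2 with 6: 2 XOR 6 = 4
XOR 4 with 8: 4 XOR 8 = 12
XOR 12 with 11: 12 XOR 11 = 7
Nim-value = 7

7


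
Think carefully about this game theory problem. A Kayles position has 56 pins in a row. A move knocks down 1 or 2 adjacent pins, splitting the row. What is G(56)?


Kayles: a move removes 1 or 2 adjacent pins from a contiguous row.
Removing pins from a row of k leaves two independent rows (a, b) with a + b = k - 1 (one pin) or a + b = k - 2 (two pins); an end removal gives a = 0.
By Sprague-Grundy, G(k) = mex{ G(a) XOR G(b) } over all these splits. G(0) = 0.
G(1): splits (0,0):0^0=0 -> mex({0}) = 1
G(2): splits (0,1):0^1=1 (0,0):0^0=0 -> mex({0, 1}) = 2
G(3): splits (0,2):0^2=2 (1,1):1^1=0 (0,1):0^1=1 -> mex({0, 1, 2}) = 3
G(4): splits (0,3):0^3=3 (1,2):1^2=3 (0,2):0^2=2 (1,1):1^1=0 -> mex({0, 2, 3}) = 1
G(5): splits (0,4):0^1=1 (1,3):1^3=2 (2,2):2^2=0 (0,3):0^3=3 (1,2):1^2=3 -> mex({0, 1, 2, 3}) = 4
G(6) = mex({0, 1, 2, 4}) = 3
G(7) = mex({0, 1, 3, 4, 5}) = 2
G(8) = mex({0, 2, 3, 5, 6}) = 1
G(9) = mex({0, 1, 2, 3, 6, 7}) = 4
G(10) = mex({0, 1, 3, 4, 5, 7}) = 2
G(11) = mex({0, 1, 2, 3, 4, 5}) = 6
G(12) = mex({0, 1, 2, 3, 5, 6, 7}) = 4
G(13) = mex({0, 2, 3, 4, 6, 7}) = 1
G(14) = mex({0, 1, 4, 5, 6, 7}) = 2
G(15) = mex({0, 1, 2, 3, 4, 5, 6}) = 7
G(16) = mex({0, 2, 3, 5, 6, 7}) = 1
G(17) = mex({0, 1, 2, 3, 5, 6, 7}) = 4
G(18) = mex({0, 1, 2, 4, 5, 6}) = 3
G(19) = mex({0, 1, 3, 4, 5, 7}) = 2
G(20) = mex({0, 2, 3, 4, 5, 6, 7}) = 1
G(21) = mex({0, 1, 2, 3, 5, 6, 7}) = 4
G(22) = mex({0, 1, 2, 3, 4, 5, 7}) = 6
G(23) = mex({0, 1, 2, 3, 4, 5, 6}) = 7
G(24) = mex({0, 1, 2, 3, 5, 6, 7}) = 4
G(25) = mex({0, 2, 3, 4, 6, 7}) = 1
G(26) = mex({0, 1, 3, 4, 5, 6, 7}) = 2
G(27) = mex({0, 1, 2, 3, 4, 5, 6, 7}) = 8
G(28) = mex({0, 1, 2, 3, 4, 6, 7, 8}) = 5
G(29) = mex({0, 1, 2, 3, 5, 6, 7, 8, 9}) = 4
G(30) = mex({0, 1, 2, 3, 4, 5, 6, 9, 10}) = 7
G(31) = mex({0, 1, 3, 4, 5, 7, 10, 11}) = 2
G(32) = mex({0, 2, 3, 4, 5, 6, 7, 9, 11}) = 1
G(33) = mex({0, 1, 2, 3, 4, 5, 6, 7, 9, 12}) = 8
G(34) = mex({0, 1, 2, 3, 4, 5, 7, 8, 11, 12}) = 6
G(35) = mex({0, 1, 2, 3, 4, 5, 6, 8, 9, 10, 11}) = 7
G(36) = mex({0, 1, 2, 3, 5, 6, 7, 9, 10}) = 4
G(37) = mex({0, 2, 3, 4, 6, 7, 9, 10, 11, 12}) = 1
G(38) = mex({0, 1, 3, 4, 5, 6, 7, 9, 10, 11, 12}) = 2
G(39) = mex({0, 1, 2, 4, 5, 6, 7, 9, 10, 12, 14}) = 3
G(40) = mex({0, 2, 3, 4, 6, 7, 11, 12, 14}) = 1
G(41) = mex({0, 1, 2, 3, 5, 6, 7, 9, 10, 11, 12}) = 4
G(42) = mex({0, 1, 2, 3, 4, 5, 6, 9, 10}) = 7
G(43) = mex({0, 1, 3, 4, 5, 7, 9, 10, 12, 15}) = 2
G(44) = mex({0, 2, 3, 4, 5, 6, 7, 9, 10, 12, 15}) = 1
G(45) = mex({0, 1, 2, 3, 4, 5, 6, 7, 9, 10, 12, 14}) = 8
G(46) = mex({0, 1, 3, 4, 5, 7, 8, 11, 12, 14}) = 2
G(47) = mex({0, 1, 2, 3, 4, 5, 6, 8, 9, 10, 11, 12}) = 7
G(48) = mex({0, 1, 2, 3, 5, 6, 7, 9, 10}) = 4
G(49) = mex({0, 2, 3, 4, 6, 7, 9, 10, 11, 12, 15}) = 1
G(50) = mex({0, 1, 4, 5, 6, 7, 9, 11, 12, 14, 15}) = 2
G(51) = mex({0, 1, 2, 3, 4, 5, 6, 7, 9, 12, 14, 15}) = 8
G(52) = mex({0, 2, 3, 4, 5, 6, 7, 8, 11, 12, 15}) = 1
G(53) = mex({0, 1, 2, 3, 5, 6, 7, 8, 9, 10, 11, 12}) = 4
G(54) = mex({0, 1, 2, 3, 4, 5, 6, 9, 10}) = 7
G(55) = mex({0, 1, 3, 4, 5, 7, 9, 10, 11, 12}) = 2
G(56) = mex({0, 2, 3, 4, 5, 6, 7, 9, 10, 11, 12, 13, 14}) = 1
Therefore G(56) = 1.

1


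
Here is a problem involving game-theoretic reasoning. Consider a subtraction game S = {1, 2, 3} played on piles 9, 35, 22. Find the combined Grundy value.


Subtraction set: {1, 2, 3}
For this subtraction set, G(n) = n mod 4 (period = max + 1 = 4).
Pile 1 (size 9): G(9) = 9 mod 4 = 1
Pile 2 (size 35): G(35) = 35 mod 4 = 3
Pile 3 (size 22): G(22) = 22 mod 4 = 2
Total Grundy value = XOR of all: 1 XOR 3 XOR 2 = 0

0


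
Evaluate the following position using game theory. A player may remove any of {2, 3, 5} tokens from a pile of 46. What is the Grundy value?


The subtraction set is S = {2, 3, 5}.
G(k) = mex{ G(k - s) : s in S, s <= k }. We compute iteratively: G(0) = 0.
G(1) = mex({}) = 0
G(2) = mex({0}) = 1
G(3) = mex({0}) = 1
G(4) = mex({0, 1}) = 2
G(5) = mex({0, 1}) = 2
G(6) = mex({0, 1, 2}) = 3
G(7) = mex({1, 2}) = 0
G(8) = mex({1, 2, 3}) = 0
G(9) = mex({0, 2, 3}) = 1
G(10) = mex({0, 2}) = 1
G(11) = mex({0, 1, 3}) = 2
Observe that G(7)..G(11) = 0, 0, 1, 1, 2 repeats G(0)..G(4) = 0, 0, 1, 1, 2.
For k >= max(S) = 5, G(k) is determined by the previous 5 values G(k-5)..G(k-1); a window of 5 consecutive values has recurred shifted by 7, so by induction G(k + 7) = G(k) for all k >= 0: the sequence is periodic from the start with period 7.
One period: G(0..6) = 0, 0, 1, 1, 2, 2, 3.
46 mod 7 = 4, so G(46) = G(4) = 2.

2


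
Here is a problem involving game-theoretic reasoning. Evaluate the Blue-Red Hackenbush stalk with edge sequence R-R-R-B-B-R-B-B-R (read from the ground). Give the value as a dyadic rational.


Edges (from ground): R-R-R-B-B-R-B-B-R
By Berlekamp's sign-expansion rule, a Blue-Red Hackenbush stalk has the value of the surreal number whose sign sequence is the edge sequence with B -> + and R -> -.
Sign sequence: ---++-++-
Trace the sign expansion in the surreal number tree, starting from 0:
Edge 1: R (sign -) -> bounds (-inf, 0), value = -1
Edge 2: R (sign -) -> bounds (-inf, -1), value = -2
Edge 3: R (sign -) -> bounds (-inf, -2), value = -3
Edge 4: B (sign +) -> bounds (-3, -2), value = -5/2
Edge 5: B (sign +) -> bounds (-5/2, -2), value = -9/4
Edge 6: R (sign -) -> bounds (-5/2, -9/4), value = -19/8
Edge 7: B (sign +) -> bounds (-19/8, -9/4), value = -37/16
Edge 8: B (sign +) -> bounds (-37/16, -9/4), value = -73/32
Edge 9: R (sign -) -> bounds (-37/16, -73/32), value = -147/64
Game value = -147/64

-147/64


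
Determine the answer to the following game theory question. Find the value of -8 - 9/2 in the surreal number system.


x = -8, y = 9/2
Converting to common denominator: 2
x = -16/2, y = 9/2
x - y = -8 - 9/2 = -25/2

-25/2


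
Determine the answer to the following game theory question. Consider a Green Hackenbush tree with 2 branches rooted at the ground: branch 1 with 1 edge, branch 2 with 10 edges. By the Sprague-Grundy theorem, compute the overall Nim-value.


The tree has 2 branches from the ground vertex.
In Green Hackenbush, the Nim-value of a simple path of length k is k.
Branch 1: length 1, Nim-value = 1
Branch 2: length 10, Nim-value = 10
Total Nim-value = XOR of all branch values:
0 XOR 1 = 1
1 XOR 10 = 11
Nim-value of the tree = 11

11


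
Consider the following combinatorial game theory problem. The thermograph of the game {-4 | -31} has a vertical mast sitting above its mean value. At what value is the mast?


Game = {-4 | -31}, a switch {a | b} with numbers a > b.
Its thermograph has left wall a - t and right wall b + t, which meet at t = (a - b)/2, where both equal (a + b)/2. So the mast (mean value) is at (a + b)/2.
Mean = (-4 + (-31))/2 = -35/2 = -35/2

-35/2


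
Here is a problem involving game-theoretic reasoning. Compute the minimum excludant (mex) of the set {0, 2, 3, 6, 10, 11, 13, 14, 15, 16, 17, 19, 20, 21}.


Set = {0, 2, 3, 6, 10, 11, 13, 14, 15, 16, 17, 19, 20, 21}
0 is in the set.
1 is NOT in the set. This is the mex.
mex = 1

1


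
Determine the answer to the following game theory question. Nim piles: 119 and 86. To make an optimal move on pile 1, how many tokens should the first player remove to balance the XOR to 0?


Piles: 119 and 86
Current XOR: 119 XOR 86 = 33 (non-zero, so this is an N-position).
To make the XOR zero, we need to find a move that balances the piles.
For pile 1 (size 119): target = 119 XOR 33 = 86
We reduce pile 1 from 119 to 86.
Tokens removed: 119 - 86 = 33
Verification: 86 XOR 86 = 0

33


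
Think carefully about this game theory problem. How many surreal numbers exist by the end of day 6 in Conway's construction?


Day 0: {|} = 0 is born. Count = 1.
Day n: the number of surreal numbers born by day n is 2^(n+1) - 1.
By day 0: 2^1 - 1 = 1
By day 1: 2^2 - 1 = 3
By day 2: 2^3 - 1 = 7
By day 3: 2^4 - 1 = 15
By day 4: 2^5 - 1 = 31
By day 5: 2^6 - 1 = 63
By day 6: 2^7 - 1 = 127
By day 6: 127 surreal numbers.

127


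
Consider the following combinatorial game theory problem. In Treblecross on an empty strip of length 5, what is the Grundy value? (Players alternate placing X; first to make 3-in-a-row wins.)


Treblecross: place X on empty cells; 3-in-a-row wins.
Playing within two cells of an existing X lets the opponent win at once, so sensible play treats the cells i-2..i+2 around each X as dead. The player left with no safe cell loses, so this is a normal-play take-away game on strips of safe cells.
Placing X at cell i (0-indexed) of a strip of k safe cells leaves independent strips of sizes max(0, i-2) and max(0, k-i-3). Hence G(k) = mex{ G(max(0,i-2)) XOR G(max(0,k-i-3)) : 0 <= i < k }, with G(0) = 0.
G(1): splits (0,0):0^0=0 -> mex({0}) = 1
G(2): splits (0,0):0^0=0 -> mex({0}) = 1
G(3): splits (0,0):0^0=0 -> mex({0}) = 1
G(4): splits (0,1):0^1=1 (0,0):0^0=0 -> mex({0, 1}) = 2
G(5): splits (0,2):0^1=1 (0,1):0^1=1 (0,0):0^0=0 -> mex({0, 1}) = 2
Therefore G(5) = 2.

2


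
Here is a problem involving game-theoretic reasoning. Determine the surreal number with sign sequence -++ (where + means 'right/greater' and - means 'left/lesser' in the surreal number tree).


Sign expansion: -++
Rule: track bounds (lo, hi), initially (-inf, +inf). On '+', the current value becomes lo and we move to the simplest number in (value, hi): value + 1 if hi = +inf, otherwise the midpoint (value + hi)/2. On '-', the current value becomes hi and we move to value - 1 if lo = -inf, otherwise the midpoint (lo + value)/2.
Start at 0.
Step 1: sign = -, move left. Bounds: (-inf, 0). Value = -1
Step 2: sign = +, move right. Bounds: (-1, 0). Value = -1/2
Step 3: sign = +, move right. Bounds: (-1/2, 0). Value = -1/4
The surreal number with sign expansion -++ is -1/4.

-1/4


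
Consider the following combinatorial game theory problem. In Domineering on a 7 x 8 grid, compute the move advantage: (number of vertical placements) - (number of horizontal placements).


Board is 7 x 8 (rows x cols).
Left (vertical) placements: (rows-1) * cols = 6 * 8 = 48
Right (horizontal) placements: rows * (cols-1) = 7 * 7 = 49
Advantage = Left - Right = 48 - 49 = -1

-1
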